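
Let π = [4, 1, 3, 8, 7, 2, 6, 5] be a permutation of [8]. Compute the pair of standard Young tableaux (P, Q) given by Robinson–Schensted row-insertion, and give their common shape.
P = [1, 2, 5] / [3, 6] / [4, 7] / [8];  Q = [1, 3, 4] / [2, 5] / [6, 7] / [8];  common shape = (3, 2, 2, 1)

Row-insert the values π_1, π_2, … into P one at a time, bumping the leftmost entry strictly greater than the inserted value down to the next row. The recording tableau Q records, in position (i, j), the step at which that cell was added to P.
  Insert 4 (step 1): P = [4];  Q = [1]
  Insert 1 (step 2): P = [1] / [4];  Q = [1] / [2]
  Insert 3 (step 3): P = [1, 3] / [4];  Q = [1, 3] / [2]
  Insert 8 (step 4): P = [1, 3, 8] / [4];  Q = [1, 3, 4] / [2]
  Insert 7 (step 5): P = [1, 3, 7] / [4, 8];  Q = [1, 3, 4] / [2, 5]
  Insert 2 (step 6): P = [1, 2, 7] / [3, 8] / [4];  Q = [1, 3, 4] / [2, 5] / [6]
  Insert 6 (step 7): P = [1, 2, 6] / [3, 7] / [4, 8];  Q = [1, 3, 4] / [2, 5] / [6, 7]
  Insert 5 (step 8): P = [1, 2, 5] / [3, 6] / [4, 7] / [8];  Q = [1, 3, 4] / [2, 5] / [6, 7] / [8]
Final shape: (3, 2, 2, 1).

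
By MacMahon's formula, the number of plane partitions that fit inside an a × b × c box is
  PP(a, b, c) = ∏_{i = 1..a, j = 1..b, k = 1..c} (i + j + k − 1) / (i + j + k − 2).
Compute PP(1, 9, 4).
PP(1, 9, 4) = 715

Evaluate the triple product over i = 1..1, j = 1..9, k = 1..4. The factors are (2/1) · (3/2) · (4/3) · (5/4) · (3/2) · (4/3) · (5/4) · (6/5) · … (36 factors total). The numerators and denominators telescope so the product is an integer; carrying out the multiplication exactly gives PP(1, 9, 4) = 715.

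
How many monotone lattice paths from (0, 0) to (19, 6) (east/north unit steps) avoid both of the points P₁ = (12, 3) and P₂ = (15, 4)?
Number of paths = 91660

Inclusion–exclusion. Total paths: C(25, 19) = 177100. Through P₁: C(15, 12)·C(10, 7) = 54600. Through P₂: C(19, 15)·C(6, 4) = 58140. Since P₁ is strictly southwest of P₂, a monotone path through both must visit P₁ then P₂; paths through both = C(15, 12)·C(4, 3)·C(6, 4) = 27300. Avoid both = 177100 − 54600 − 58140 + 27300 = 91660.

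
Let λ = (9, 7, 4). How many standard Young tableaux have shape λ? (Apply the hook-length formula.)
# SYT of shape (9, 7, 4) = 5290740

Hook-length formula: f^λ = n! / Π hook(c), product over all cells c of the Young diagram. For λ = (9, 7, 4), n = 20 boxes. Hook lengths by row (left-to-right, top-to-bottom): [11, 10, 9, 8, 6, 5, 4, 2, 1]; [8, 7, 6, 5, 3, 2, 1]; [4, 3, 2, 1]. Product of hooks = 459841536000. So f^λ = 20! / 459841536000 = 2432902008176640000 / 459841536000 = 5290740.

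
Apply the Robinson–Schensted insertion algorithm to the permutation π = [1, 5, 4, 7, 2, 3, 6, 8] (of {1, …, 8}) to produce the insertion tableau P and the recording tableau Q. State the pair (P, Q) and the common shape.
P = [1, 2, 3, 6, 8] / [4, 7] / [5];  Q = [1, 2, 4, 7, 8] / [3, 6] / [5];  common shape = (5, 2, 1)

Row-insert the values π_1, π_2, … into P one at a time, bumping the leftmost entry strictly greater than the inserted value down to the next row. The recording tableau Q records, in position (i, j), the step at which that cell was added to P.
  Insert 1 (step 1): P = [1];  Q = [1]
  Insert 5 (step 2): P = [1, 5];  Q = [1, 2]
  Insert 4 (step 3): P = [1, 4] / [5];  Q = [1, 2] / [3]
  Insert 7 (step 4): P = [1, 4, 7] / [5];  Q = [1, 2, 4] / [3]
  Insert 2 (step 5): P = [1, 2, 7] / [4] / [5];  Q = [1, 2, 4] / [3] / [5]
  Insert 3 (step 6): P = [1, 2, 3] / [4, 7] / [5];  Q = [1, 2, 4] / [3, 6] / [5]
  Insert 6 (step 7): P = [1, 2, 3, 6] / [4, 7] / [5];  Q = [1, 2, 4, 7] / [3, 6] / [5]
  Insert 8 (step 8): P = [1, 2, 3, 6, 8] / [4, 7] / [5];  Q = [1, 2, 4, 7, 8] / [3, 6] / [5]
Final shape: (5, 2, 1).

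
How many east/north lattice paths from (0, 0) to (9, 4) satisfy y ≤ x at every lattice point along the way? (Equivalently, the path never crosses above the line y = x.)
Number of paths = 429

By the reflection principle (André's argument), the number of monotone paths to (9, 4) with n ≤ m that never go above y = x is C(13, 9) − C(13, 10) = 715 − 286 = 429.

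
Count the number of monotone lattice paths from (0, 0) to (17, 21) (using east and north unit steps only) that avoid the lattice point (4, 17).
Number of paths = 28766899080

Total paths from (0, 0) to (17, 21): C(38, 17) = 28781143380. Paths through (4, 17): (paths (0, 0) → (4, 17)) × (paths (4, 17) → (17, 21)) = C(21, 4) · C(17, 13) = 5985 · 2380 = 14244300. Avoidance count = 28781143380 − 14244300 = 28766899080.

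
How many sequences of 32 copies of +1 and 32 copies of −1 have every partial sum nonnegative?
C_32 = 55534064877048198

These ballot sequences are counted by the Catalan number C_n = (1/(n + 1)) · C(2n, n). For n = 32: C_32 = (1/33) · C(64, 32) = 1832624140942590534/33 = 55534064877048198.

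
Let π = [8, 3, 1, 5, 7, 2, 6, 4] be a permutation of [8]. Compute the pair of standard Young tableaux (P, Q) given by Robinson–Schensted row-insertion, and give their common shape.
P = [1, 2, 4] / [3, 5, 6] / [7] / [8];  Q = [1, 4, 5] / [2, 6, 7] / [3] / [8];  common shape = (3, 3, 1, 1)

Row-insert the values π_1, π_2, … into P one at a time, bumping the leftmost entry strictly greater than the inserted value down to the next row. The recording tableau Q records, in position (i, j), the step at which that cell was added to P.
  Insert 8 (step 1): P = [8];  Q = [1]
  Insert 3 (step 2): P = [3] / [8];  Q = [1] / [2]
  Insert 1 (step 3): P = [1] / [3] / [8];  Q = [1] / [2] / [3]
  Insert 5 (step 4): P = [1, 5] / [3] / [8];  Q = [1, 4] / [2] / [3]
  Insert 7 (step 5): P = [1, 5, 7] / [3] / [8];  Q = [1, 4, 5] / [2] / [3]
  Insert 2 (step 6): P = [1, 2, 7] / [3, 5] / [8];  Q = [1, 4, 5] / [2, 6] / [3]
  Insert 6 (step 7): P = [1, 2, 6] / [3, 5, 7] / [8];  Q = [1, 4, 5] / [2, 6, 7] / [3]
  Insert 4 (step 8): P = [1, 2, 4] / [3, 5, 6] / [7] / [8];  Q = [1, 4, 5] / [2, 6, 7] / [3] / [8]
Final shape: (3, 3, 1, 1).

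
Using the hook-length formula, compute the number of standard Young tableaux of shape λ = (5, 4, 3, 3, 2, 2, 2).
# SYT of shape (5, 4, 3, 3, 2, 2, 2) = 246901200

Hook-length formula: f^λ = n! / Π hook(c), product over all cells c of the Young diagram. For λ = (5, 4, 3, 3, 2, 2, 2), n = 21 boxes. Hook lengths by row (left-to-right, top-to-bottom): [11, 10, 6, 3, 1]; [9, 8, 4, 1]; [7, 6, 2]; [6, 5, 1]; [4, 3]; [3, 2]; [2, 1]. Product of hooks = 206928691200. So f^λ = 21! / 206928691200 = 51090942171709440000 / 206928691200 = 246901200.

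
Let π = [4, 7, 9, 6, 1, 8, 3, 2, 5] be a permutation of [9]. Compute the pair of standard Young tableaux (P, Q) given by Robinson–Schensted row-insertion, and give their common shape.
P = [1, 2, 5] / [3, 6, 8] / [4, 9] / [7];  Q = [1, 2, 3] / [4, 6, 9] / [5, 7] / [8];  common shape = (3, 3, 2, 1)

Row-insert the values π_1, π_2, … into P one at a time, bumping the leftmost entry strictly greater than the inserted value down to the next row. The recording tableau Q records, in position (i, j), the step at which that cell was added to P.
  Insert 4 (step 1): P = [4];  Q = [1]
  Insert 7 (step 2): P = [4, 7];  Q = [1, 2]
  Insert 9 (step 3): P = [4, 7, 9];  Q = [1, 2, 3]
  Insert 6 (step 4): P = [4, 6, 9] / [7];  Q = [1, 2, 3] / [4]
  Insert 1 (step 5): P = [1, 6, 9] / [4] / [7];  Q = [1, 2, 3] / [4] / [5]
  Insert 8 (step 6): P = [1, 6, 8] / [4, 9] / [7];  Q = [1, 2, 3] / [4, 6] / [5]
  Insert 3 (step 7): P = [1, 3, 8] / [4, 6] / [7, 9];  Q = [1, 2, 3] / [4, 6] / [5, 7]
  Insert 2 (step 8): P = [1, 2, 8] / [3, 6] / [4, 9] / [7];  Q = [1, 2, 3] / [4, 6] / [5, 7] / [8]
  Insert 5 (step 9): P = [1, 2, 5] / [3, 6, 8] / [4, 9] / [7];  Q = [1, 2, 3] / [4, 6, 9] / [5, 7] / [8]
Final shape: (3, 3, 2, 1).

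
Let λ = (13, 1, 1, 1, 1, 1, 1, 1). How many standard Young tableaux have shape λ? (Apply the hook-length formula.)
# SYT of shape (13, 1, 1, 1, 1, 1, 1, 1) = 50388

Hook-length formula: f^λ = n! / Π hook(c), product over all cells c of the Young diagram. For λ = (13, 1, 1, 1, 1, 1, 1, 1), n = 20 boxes. Hook lengths by row (left-to-right, top-to-bottom): [20, 12, 11, 10, 9, 8, 7, 6, 5, 4, 3, 2, 1]; [7]; [6]; [5]; [4]; [3]; [2]; [1]. Product of hooks = 48283361280000. So f^λ = 20! / 48283361280000 = 2432902008176640000 / 48283361280000 = 50388.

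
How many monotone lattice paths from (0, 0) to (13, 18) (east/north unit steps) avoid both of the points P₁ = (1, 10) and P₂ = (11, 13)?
Number of paths = 152514447

Inclusion–exclusion. Total paths: C(31, 13) = 206253075. Through P₁: C(11, 1)·C(20, 12) = 1385670. Through P₂: C(24, 11)·C(7, 2) = 52419024. Since P₁ is strictly southwest of P₂, a monotone path through both must visit P₁ then P₂; paths through both = C(11, 1)·C(13, 10)·C(7, 2) = 66066. Avoid both = 206253075 − 1385670 − 52419024 + 66066 = 152514447.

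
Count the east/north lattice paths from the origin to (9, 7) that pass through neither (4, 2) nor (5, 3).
Number of paths = 5840

Inclusion–exclusion. Total paths: C(16, 9) = 11440. Through P₁: C(6, 4)·C(10, 5) = 3780. Through P₂: C(8, 5)·C(8, 4) = 3920. Since P₁ is strictly southwest of P₂, a monotone path through both must visit P₁ then P₂; paths through both = C(6, 4)·C(2, 1)·C(8, 4) = 2100. Avoid both = 11440 − 3780 − 3920 + 2100 = 5840.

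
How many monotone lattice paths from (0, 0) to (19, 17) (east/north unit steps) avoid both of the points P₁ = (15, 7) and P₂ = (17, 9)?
Number of paths = 8332224186

Inclusion–exclusion. Total paths: C(36, 19) = 8597496600. Through P₁: C(22, 15)·C(14, 4) = 170714544. Through P₂: C(26, 17)·C(10, 2) = 140604750. Since P₁ is strictly southwest of P₂, a monotone path through both must visit P₁ then P₂; paths through both = C(22, 15)·C(4, 2)·C(10, 2) = 46046880. Avoid both = 8597496600 − 170714544 − 140604750 + 46046880 = 8332224186.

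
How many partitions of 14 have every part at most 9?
p(14, parts ≤ 9) = 123

Partitions of 14 with all parts ≤ 9: 9+5, 9+4+1, 9+3+2, 9+3+1+1, 9+2+2+1, 9+2+1+1+1, 9+1+1+1+1+1, 8+6, 8+5+1, 8+4+2, 8+4+1+1, 8+3+3, 8+3+2+1, 8+3+1+1+1, 8+2+2+2, 8+2+2+1+1, 8+2+1+1+1+1, 8+1+1+1+1+1+1, 7+7, 7+6+1, 7+5+2, 7+5+1+1, 7+4+3, 7+4+2+1, 7+4+1+1+1, 7+3+3+1, 7+3+2+2, 7+3+2+1+1, 7+3+1+1+1+1, 7+2+2+2+1, … (123 total). Count = 123.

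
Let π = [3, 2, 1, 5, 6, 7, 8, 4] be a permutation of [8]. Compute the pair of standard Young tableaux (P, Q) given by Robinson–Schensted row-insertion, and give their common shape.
P = [1, 4, 6, 7, 8] / [2, 5] / [3];  Q = [1, 4, 5, 6, 7] / [2, 8] / [3];  common shape = (5, 2, 1)

Row-insert the values π_1, π_2, … into P one at a time, bumping the leftmost entry strictly greater than the inserted value down to the next row. The recording tableau Q records, in position (i, j), the step at which that cell was added to P.
  Insert 3 (step 1): P = [3];  Q = [1]
  Insert 2 (step 2): P = [2] / [3];  Q = [1] / [2]
  Insert 1 (step 3): P = [1] / [2] / [3];  Q = [1] / [2] / [3]
  Insert 5 (step 4): P = [1, 5] / [2] / [3];  Q = [1, 4] / [2] / [3]
  Insert 6 (step 5): P = [1, 5, 6] / [2] / [3];  Q = [1, 4, 5] / [2] / [3]
  Insert 7 (step 6): P = [1, 5, 6, 7] / [2] / [3];  Q = [1, 4, 5, 6] / [2] / [3]
  Insert 8 (step 7): P = [1, 5, 6, 7, 8] / [2] / [3];  Q = [1, 4, 5, 6, 7] / [2] / [3]
  Insert 4 (step 8): P = [1, 4, 6, 7, 8] / [2, 5] / [3];  Q = [1, 4, 5, 6, 7] / [2, 8] / [3]
Final shape: (5, 2, 1).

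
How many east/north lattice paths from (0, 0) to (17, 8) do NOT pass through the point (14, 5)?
Number of paths = 849015

Total paths from (0, 0) to (17, 8): C(25, 17) = 1081575. Paths through (14, 5): (paths (0, 0) → (14, 5)) × (paths (14, 5) → (17, 8)) = C(19, 14) · C(6, 3) = 11628 · 20 = 232560. Avoidance count = 1081575 − 232560 = 849015.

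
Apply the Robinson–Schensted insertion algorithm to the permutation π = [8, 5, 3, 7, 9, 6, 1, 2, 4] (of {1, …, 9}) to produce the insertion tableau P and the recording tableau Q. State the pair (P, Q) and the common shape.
P = [1, 2, 4] / [3, 6, 9] / [5, 7] / [8];  Q = [1, 4, 5] / [2, 6, 9] / [3, 8] / [7];  common shape = (3, 3, 2, 1)

Row-insert the values π_1, π_2, … into P one at a time, bumping the leftmost entry strictly greater than the inserted value down to the next row. The recording tableau Q records, in position (i, j), the step at which that cell was added to P.
  Insert 8 (step 1): P = [8];  Q = [1]
  Insert 5 (step 2): P = [5] / [8];  Q = [1] / [2]
  Insert 3 (step 3): P = [3] / [5] / [8];  Q = [1] / [2] / [3]
  Insert 7 (step 4): P = [3, 7] / [5] / [8];  Q = [1, 4] / [2] / [3]
  Insert 9 (step 5): P = [3, 7, 9] / [5] / [8];  Q = [1, 4, 5] / [2] / [3]
  Insert 6 (step 6): P = [3, 6, 9] / [5, 7] / [8];  Q = [1, 4, 5] / [2, 6] / [3]
  Insert 1 (step 7): P = [1, 6, 9] / [3, 7] / [5] / [8];  Q = [1, 4, 5] / [2, 6] / [3] / [7]
  Insert 2 (step 8): P = [1, 2, 9] / [3, 6] / [5, 7] / [8];  Q = [1, 4, 5] / [2, 6] / [3, 8] / [7]
  Insert 4 (step 9): P = [1, 2, 4] / [3, 6, 9] / [5, 7] / [8];  Q = [1, 4, 5] / [2, 6, 9] / [3, 8] / [7]
Final shape: (3, 3, 2, 1).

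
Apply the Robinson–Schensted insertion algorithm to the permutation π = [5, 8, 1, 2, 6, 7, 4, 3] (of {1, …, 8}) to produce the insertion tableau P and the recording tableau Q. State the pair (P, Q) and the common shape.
P = [1, 2, 3, 7] / [4, 6] / [5] / [8];  Q = [1, 2, 5, 6] / [3, 4] / [7] / [8];  common shape = (4, 2, 1, 1)

Row-insert the values π_1, π_2, … into P one at a time, bumping the leftmost entry strictly greater than the inserted value down to the next row. The recording tableau Q records, in position (i, j), the step at which that cell was added to P.
  Insert 5 (step 1): P = [5];  Q = [1]
  Insert 8 (step 2): P = [5, 8];  Q = [1, 2]
  Insert 1 (step 3): P = [1, 8] / [5];  Q = [1, 2] / [3]
  Insert 2 (step 4): P = [1, 2] / [5, 8];  Q = [1, 2] / [3, 4]
  Insert 6 (step 5): P = [1, 2, 6] / [5, 8];  Q = [1, 2, 5] / [3, 4]
  Insert 7 (step 6): P = [1, 2, 6, 7] / [5, 8];  Q = [1, 2, 5, 6] / [3, 4]
  Insert 4 (step 7): P = [1, 2, 4, 7] / [5, 6] / [8];  Q = [1, 2, 5, 6] / [3, 4] / [7]
  Insert 3 (step 8): P = [1, 2, 3, 7] / [4, 6] / [5] / [8];  Q = [1, 2, 5, 6] / [3, 4] / [7] / [8]
Final shape: (4, 2, 1, 1).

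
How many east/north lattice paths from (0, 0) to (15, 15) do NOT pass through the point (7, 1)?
Number of paths = 152559360

Total paths from (0, 0) to (15, 15): C(30, 15) = 155117520. Paths through (7, 1): (paths (0, 0) → (7, 1)) × (paths (7, 1) → (15, 15)) = C(8, 7) · C(22, 8) = 8 · 319770 = 2558160. Avoidance count = 155117520 − 2558160 = 152559360.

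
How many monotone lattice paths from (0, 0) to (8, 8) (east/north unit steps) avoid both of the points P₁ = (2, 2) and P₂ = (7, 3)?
Number of paths = 6822

Inclusion–exclusion. Total paths: C(16, 8) = 12870. Through P₁: C(4, 2)·C(12, 6) = 5544. Through P₂: C(10, 7)·C(6, 1) = 720. Since P₁ is strictly southwest of P₂, a monotone path through both must visit P₁ then P₂; paths through both = C(4, 2)·C(6, 5)·C(6, 1) = 216. Avoid both = 12870 − 5544 − 720 + 216 = 6822.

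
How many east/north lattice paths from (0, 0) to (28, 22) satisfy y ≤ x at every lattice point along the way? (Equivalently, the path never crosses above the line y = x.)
Number of paths = 21422369201800

By the reflection principle (André's argument), the number of monotone paths to (28, 22) with n ≤ m that never go above y = x is C(50, 28) − C(50, 29) = 88749815264600 − 67327446062800 = 21422369201800.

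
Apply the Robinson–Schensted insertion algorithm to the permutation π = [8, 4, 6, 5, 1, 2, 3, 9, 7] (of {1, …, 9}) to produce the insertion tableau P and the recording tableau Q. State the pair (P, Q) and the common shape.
P = [1, 2, 3, 7] / [4, 5, 9] / [6] / [8];  Q = [1, 3, 7, 8] / [2, 6, 9] / [4] / [5];  common shape = (4, 3, 1, 1)

Row-insert the values π_1, π_2, … into P one at a time, bumping the leftmost entry strictly greater than the inserted value down to the next row. The recording tableau Q records, in position (i, j), the step at which that cell was added to P.
  Insert 8 (step 1): P = [8];  Q = [1]
  Insert 4 (step 2): P = [4] / [8];  Q = [1] / [2]
  Insert 6 (step 3): P = [4, 6] / [8];  Q = [1, 3] / [2]
  Insert 5 (step 4): P = [4, 5] / [6] / [8];  Q = [1, 3] / [2] / [4]
  Insert 1 (step 5): P = [1, 5] / [4] / [6] / [8];  Q = [1, 3] / [2] / [4] / [5]
  Insert 2 (step 6): P = [1, 2] / [4, 5] / [6] / [8];  Q = [1, 3] / [2, 6] / [4] / [5]
  Insert 3 (step 7): P = [1, 2, 3] / [4, 5] / [6] / [8];  Q = [1, 3, 7] / [2, 6] / [4] / [5]
  Insert 9 (step 8): P = [1, 2, 3, 9] / [4, 5] / [6] / [8];  Q = [1, 3, 7, 8] / [2, 6] / [4] / [5]
  Insert 7 (step 9): P = [1, 2, 3, 7] / [4, 5, 9] / [6] / [8];  Q = [1, 3, 7, 8] / [2, 6, 9] / [4] / [5]
Final shape: (4, 3, 1, 1).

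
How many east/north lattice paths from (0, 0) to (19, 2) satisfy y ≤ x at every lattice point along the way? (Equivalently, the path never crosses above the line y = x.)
Number of paths = 189

By the reflection principle (André's argument), the number of monotone paths to (19, 2) with n ≤ m that never go above y = x is C(21, 19) − C(21, 20) = 210 − 21 = 189.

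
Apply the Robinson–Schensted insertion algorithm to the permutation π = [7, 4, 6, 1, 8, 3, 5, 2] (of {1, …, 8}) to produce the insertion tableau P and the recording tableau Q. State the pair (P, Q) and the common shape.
P = [1, 2, 5] / [3, 6, 8] / [4] / [7];  Q = [1, 3, 5] / [2, 6, 7] / [4] / [8];  common shape = (3, 3, 1, 1)

Row-insert the values π_1, π_2, … into P one at a time, bumping the leftmost entry strictly greater than the inserted value down to the next row. The recording tableau Q records, in position (i, j), the step at which that cell was added to P.
  Insert 7 (step 1): P = [7];  Q = [1]
  Insert 4 (step 2): P = [4] / [7];  Q = [1] / [2]
  Insert 6 (step 3): P = [4, 6] / [7];  Q = [1, 3] / [2]
  Insert 1 (step 4): P = [1, 6] / [4] / [7];  Q = [1, 3] / [2] / [4]
  Insert 8 (step 5): P = [1, 6, 8] / [4] / [7];  Q = [1, 3, 5] / [2] / [4]
  Insert 3 (step 6): P = [1, 3, 8] / [4, 6] / [7];  Q = [1, 3, 5] / [2, 6] / [4]
  Insert 5 (step 7): P = [1, 3, 5] / [4, 6, 8] / [7];  Q = [1, 3, 5] / [2, 6, 7] / [4]
  Insert 2 (step 8): P = [1, 2, 5] / [3, 6, 8] / [4] / [7];  Q = [1, 3, 5] / [2, 6, 7] / [4] / [8]
Final shape: (3, 3, 1, 1).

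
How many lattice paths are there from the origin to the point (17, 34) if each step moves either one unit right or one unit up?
Number of paths = 14771069086725

A monotone lattice path from (0, 0) to (17, 34) consists of 17 east steps and 34 north steps in some order, so it is determined by which 17 of the 51 steps are east. The count is C(51, 17) = 14771069086725.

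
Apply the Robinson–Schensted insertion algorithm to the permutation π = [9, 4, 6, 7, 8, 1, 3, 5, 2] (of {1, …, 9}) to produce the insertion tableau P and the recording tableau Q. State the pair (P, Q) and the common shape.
P = [1, 2, 5, 8] / [3, 6, 7] / [4] / [9];  Q = [1, 3, 4, 5] / [2, 7, 8] / [6] / [9];  common shape = (4, 3, 1, 1)

Row-insert the values π_1, π_2, … into P one at a time, bumping the leftmost entry strictly greater than the inserted value down to the next row. The recording tableau Q records, in position (i, j), the step at which that cell was added to P.
  Insert 9 (step 1): P = [9];  Q = [1]
  Insert 4 (step 2): P = [4] / [9];  Q = [1] / [2]
  Insert 6 (step 3): P = [4, 6] / [9];  Q = [1, 3] / [2]
  Insert 7 (step 4): P = [4, 6, 7] / [9];  Q = [1, 3, 4] / [2]
  Insert 8 (step 5): P = [4, 6, 7, 8] / [9];  Q = [1, 3, 4, 5] / [2]
  Insert 1 (step 6): P = [1, 6, 7, 8] / [4] / [9];  Q = [1, 3, 4, 5] / [2] / [6]
  Insert 3 (step 7): P = [1, 3, 7, 8] / [4, 6] / [9];  Q = [1, 3, 4, 5] / [2, 7] / [6]
  Insert 5 (step 8): P = [1, 3, 5, 8] / [4, 6, 7] / [9];  Q = [1, 3, 4, 5] / [2, 7, 8] / [6]
  Insert 2 (step 9): P = [1, 2, 5, 8] / [3, 6, 7] / [4] / [9];  Q = [1, 3, 4, 5] / [2, 7, 8] / [6] / [9]
Final shape: (4, 3, 1, 1).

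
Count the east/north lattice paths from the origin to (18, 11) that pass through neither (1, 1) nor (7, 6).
Number of paths = 14265264

Inclusion–exclusion. Total paths: C(29, 18) = 34597290. Through P₁: C(2, 1)·C(27, 17) = 16872570. Through P₂: C(13, 7)·C(16, 11) = 7495488. Since P₁ is strictly southwest of P₂, a monotone path through both must visit P₁ then P₂; paths through both = C(2, 1)·C(11, 6)·C(16, 11) = 4036032. Avoid both = 34597290 − 16872570 − 7495488 + 4036032 = 14265264.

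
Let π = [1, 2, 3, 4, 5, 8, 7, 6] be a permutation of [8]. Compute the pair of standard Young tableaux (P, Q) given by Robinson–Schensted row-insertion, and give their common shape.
P = [1, 2, 3, 4, 5, 6] / [7] / [8];  Q = [1, 2, 3, 4, 5, 6] / [7] / [8];  common shape = (6, 1, 1)

Row-insert the values π_1, π_2, … into P one at a time, bumping the leftmost entry strictly greater than the inserted value down to the next row. The recording tableau Q records, in position (i, j), the step at which that cell was added to P.
  Insert 1 (step 1): P = [1];  Q = [1]
  Insert 2 (step 2): P = [1, 2];  Q = [1, 2]
  Insert 3 (step 3): P = [1, 2, 3];  Q = [1, 2, 3]
  Insert 4 (step 4): P = [1, 2, 3, 4];  Q = [1, 2, 3, 4]
  Insert 5 (step 5): P = [1, 2, 3, 4, 5];  Q = [1, 2, 3, 4, 5]
  Insert 8 (step 6): P = [1, 2, 3, 4, 5, 8];  Q = [1, 2, 3, 4, 5, 6]
  Insert 7 (step 7): P = [1, 2, 3, 4, 5, 7] / [8];  Q = [1, 2, 3, 4, 5, 6] / [7]
  Insert 6 (step 8): P = [1, 2, 3, 4, 5, 6] / [7] / [8];  Q = [1, 2, 3, 4, 5, 6] / [7] / [8]
Final shape: (6, 1, 1).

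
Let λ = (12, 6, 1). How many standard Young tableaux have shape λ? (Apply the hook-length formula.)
# SYT of shape (12, 6, 1) = 151164

Hook-length formula: f^λ = n! / Π hook(c), product over all cells c of the Young diagram. For λ = (12, 6, 1), n = 19 boxes. Hook lengths by row (left-to-right, top-to-bottom): [14, 12, 11, 10, 9, 8, 6, 5, 4, 3, 2, 1]; [7, 5, 4, 3, 2, 1]; [1]. Product of hooks = 804722688000. So f^λ = 19! / 804722688000 = 121645100408832000 / 804722688000 = 151164.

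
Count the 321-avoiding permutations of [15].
C_15 = 9694845

These 321-avoiding permutations are counted by the Catalan number C_n = (1/(n + 1)) · C(2n, n). For n = 15: C_15 = (1/16) · C(30, 15) = 155117520/16 = 9694845.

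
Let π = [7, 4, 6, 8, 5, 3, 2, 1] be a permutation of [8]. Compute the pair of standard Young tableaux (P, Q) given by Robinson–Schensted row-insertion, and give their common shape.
P = [1, 5, 8] / [2] / [3] / [4] / [6] / [7];  Q = [1, 3, 4] / [2] / [5] / [6] / [7] / [8];  common shape = (3, 1, 1, 1, 1, 1)

Row-insert the values π_1, π_2, … into P one at a time, bumping the leftmost entry strictly greater than the inserted value down to the next row. The recording tableau Q records, in position (i, j), the step at which that cell was added to P.
  Insert 7 (step 1): P = [7];  Q = [1]
  Insert 4 (step 2): P = [4] / [7];  Q = [1] / [2]
  Insert 6 (step 3): P = [4, 6] / [7];  Q = [1, 3] / [2]
  Insert 8 (step 4): P = [4, 6, 8] / [7];  Q = [1, 3, 4] / [2]
  Insert 5 (step 5): P = [4, 5, 8] / [6] / [7];  Q = [1, 3, 4] / [2] / [5]
  Insert 3 (step 6): P = [3, 5, 8] / [4] / [6] / [7];  Q = [1, 3, 4] / [2] / [5] / [6]
  Insert 2 (step 7): P = [2, 5, 8] / [3] / [4] / [6] / [7];  Q = [1, 3, 4] / [2] / [5] / [6] / [7]
  Insert 1 (step 8): P = [1, 5, 8] / [2] / [3] / [4] / [6] / [7];  Q = [1, 3, 4] / [2] / [5] / [6] / [7] / [8]
Final shape: (3, 1, 1, 1, 1, 1).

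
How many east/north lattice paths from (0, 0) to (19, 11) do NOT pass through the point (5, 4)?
Number of paths = 39976020

Total paths from (0, 0) to (19, 11): C(30, 19) = 54627300. Paths through (5, 4): (paths (0, 0) → (5, 4)) × (paths (5, 4) → (19, 11)) = C(9, 5) · C(21, 14) = 126 · 116280 = 14651280. Avoidance count = 54627300 − 14651280 = 39976020.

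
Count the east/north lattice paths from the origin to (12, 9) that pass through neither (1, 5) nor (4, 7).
Number of paths = 273590

Inclusion–exclusion. Total paths: C(21, 12) = 293930. Through P₁: C(6, 1)·C(15, 11) = 8190. Through P₂: C(11, 4)·C(10, 8) = 14850. Since P₁ is strictly southwest of P₂, a monotone path through both must visit P₁ then P₂; paths through both = C(6, 1)·C(5, 3)·C(10, 8) = 2700. Avoid both = 293930 − 8190 − 14850 + 2700 = 273590.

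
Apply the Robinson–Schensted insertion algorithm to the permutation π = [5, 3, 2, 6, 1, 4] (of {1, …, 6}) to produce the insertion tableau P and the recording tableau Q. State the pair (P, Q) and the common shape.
P = [1, 4] / [2, 6] / [3] / [5];  Q = [1, 4] / [2, 6] / [3] / [5];  common shape = (2, 2, 1, 1)

Row-insert the values π_1, π_2, … into P one at a time, bumping the leftmost entry strictly greater than the inserted value down to the next row. The recording tableau Q records, in position (i, j), the step at which that cell was added to P.
  Insert 5 (step 1): P = [5];  Q = [1]
  Insert 3 (step 2): P = [3] / [5];  Q = [1] / [2]
  Insert 2 (step 3): P = [2] / [3] / [5];  Q = [1] / [2] / [3]
  Insert 6 (step 4): P = [2, 6] / [3] / [5];  Q = [1, 4] / [2] / [3]
  Insert 1 (step 5): P = [1, 6] / [2] / [3] / [5];  Q = [1, 4] / [2] / [3] / [5]
  Insert 4 (step 6): P = [1, 4] / [2, 6] / [3] / [5];  Q = [1, 4] / [2, 6] / [3] / [5]
Final shape: (2, 2, 1, 1).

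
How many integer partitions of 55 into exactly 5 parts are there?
p(55, 5 parts) = 3765

Partitions of n into exactly k parts are in bijection with partitions of n − k into at most k parts (subtract 1 from each part). So p(55, exactly 5) = p(50, parts ≤ 5). Computing via the recurrence p(m, j) = p(m, j−1) + p(m−j, j) gives 3765.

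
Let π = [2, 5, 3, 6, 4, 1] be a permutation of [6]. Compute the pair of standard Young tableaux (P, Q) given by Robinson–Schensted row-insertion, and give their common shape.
P = [1, 3, 4] / [2, 6] / [5];  Q = [1, 2, 4] / [3, 5] / [6];  common shape = (3, 2, 1)

Row-insert the values π_1, π_2, … into P one at a time, bumping the leftmost entry strictly greater than the inserted value down to the next row. The recording tableau Q records, in position (i, j), the step at which that cell was added to P.
  Insert 2 (step 1): P = [2];  Q = [1]
  Insert 5 (step 2): P = [2, 5];  Q = [1, 2]
  Insert 3 (step 3): P = [2, 3] / [5];  Q = [1, 2] / [3]
  Insert 6 (step 4): P = [2, 3, 6] / [5];  Q = [1, 2, 4] / [3]
  Insert 4 (step 5): P = [2, 3, 4] / [5, 6];  Q = [1, 2, 4] / [3, 5]
  Insert 1 (step 6): P = [1, 3, 4] / [2, 6] / [5];  Q = [1, 2, 4] / [3, 5] / [6]
Final shape: (3, 2, 1).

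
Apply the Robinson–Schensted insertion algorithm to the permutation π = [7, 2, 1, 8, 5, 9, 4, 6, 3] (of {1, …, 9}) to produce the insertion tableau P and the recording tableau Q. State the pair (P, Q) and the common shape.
P = [1, 3, 6] / [2, 4, 9] / [5, 8] / [7];  Q = [1, 4, 6] / [2, 5, 8] / [3, 7] / [9];  common shape = (3, 3, 2, 1)

Row-insert the values π_1, π_2, … into P one at a time, bumping the leftmost entry strictly greater than the inserted value down to the next row. The recording tableau Q records, in position (i, j), the step at which that cell was added to P.
  Insert 7 (step 1): P = [7];  Q = [1]
  Insert 2 (step 2): P = [2] / [7];  Q = [1] / [2]
  Insert 1 (step 3): P = [1] / [2] / [7];  Q = [1] / [2] / [3]
  Insert 8 (step 4): P = [1, 8] / [2] / [7];  Q = [1, 4] / [2] / [3]
  Insert 5 (step 5): P = [1, 5] / [2, 8] / [7];  Q = [1, 4] / [2, 5] / [3]
  Insert 9 (step 6): P = [1, 5, 9] / [2, 8] / [7];  Q = [1, 4, 6] / [2, 5] / [3]
  Insert 4 (step 7): P = [1, 4, 9] / [2, 5] / [7, 8];  Q = [1, 4, 6] / [2, 5] / [3, 7]
  Insert 6 (step 8): P = [1, 4, 6] / [2, 5, 9] / [7, 8];  Q = [1, 4, 6] / [2, 5, 8] / [3, 7]
  Insert 3 (step 9): P = [1, 3, 6] / [2, 4, 9] / [5, 8] / [7];  Q = [1, 4, 6] / [2, 5, 8] / [3, 7] / [9]
Final shape: (3, 3, 2, 1).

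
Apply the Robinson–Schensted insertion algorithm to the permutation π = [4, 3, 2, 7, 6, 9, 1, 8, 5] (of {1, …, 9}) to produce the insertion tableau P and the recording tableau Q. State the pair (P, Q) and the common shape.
P = [1, 5, 8] / [2, 6, 9] / [3, 7] / [4];  Q = [1, 4, 6] / [2, 5, 8] / [3, 9] / [7];  common shape = (3, 3, 2, 1)

Row-insert the values π_1, π_2, … into P one at a time, bumping the leftmost entry strictly greater than the inserted value down to the next row. The recording tableau Q records, in position (i, j), the step at which that cell was added to P.
  Insert 4 (step 1): P = [4];  Q = [1]
  Insert 3 (step 2): P = [3] / [4];  Q = [1] / [2]
  Insert 2 (step 3): P = [2] / [3] / [4];  Q = [1] / [2] / [3]
  Insert 7 (step 4): P = [2, 7] / [3] / [4];  Q = [1, 4] / [2] / [3]
  Insert 6 (step 5): P = [2, 6] / [3, 7] / [4];  Q = [1, 4] / [2, 5] / [3]
  Insert 9 (step 6): P = [2, 6, 9] / [3, 7] / [4];  Q = [1, 4, 6] / [2, 5] / [3]
  Insert 1 (step 7): P = [1, 6, 9] / [2, 7] / [3] / [4];  Q = [1, 4, 6] / [2, 5] / [3] / [7]
  Insert 8 (step 8): P = [1, 6, 8] / [2, 7, 9] / [3] / [4];  Q = [1, 4, 6] / [2, 5, 8] / [3] / [7]
  Insert 5 (step 9): P = [1, 5, 8] / [2, 6, 9] / [3, 7] / [4];  Q = [1, 4, 6] / [2, 5, 8] / [3, 9] / [7]
Final shape: (3, 3, 2, 1).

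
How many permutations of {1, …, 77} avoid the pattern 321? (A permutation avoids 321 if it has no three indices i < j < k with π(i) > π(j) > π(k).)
C_77 = 18793142726809884575211361279087545193250040

These 321-avoiding permutations are counted by the Catalan number C_n = (1/(n + 1)) · C(2n, n). For n = 77: C_77 = (1/78) · C(154, 77) = 1465865132691170996866486179768828525073503120/78 = 18793142726809884575211361279087545193250040.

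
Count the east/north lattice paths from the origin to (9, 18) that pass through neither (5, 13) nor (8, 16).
Number of paths = 1914924

Inclusion–exclusion. Total paths: C(27, 9) = 4686825. Through P₁: C(18, 5)·C(9, 4) = 1079568. Through P₂: C(24, 8)·C(3, 1) = 2206413. Since P₁ is strictly southwest of P₂, a monotone path through both must visit P₁ then P₂; paths through both = C(18, 5)·C(6, 3)·C(3, 1) = 514080. Avoid both = 4686825 − 1079568 − 2206413 + 514080 = 1914924.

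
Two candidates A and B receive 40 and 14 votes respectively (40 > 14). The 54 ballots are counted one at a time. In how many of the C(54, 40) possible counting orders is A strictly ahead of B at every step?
Strict-lead orderings = 1562586937730

Total orderings of the 54 votes with 40 for A: C(54, 40) = 3245372870670. By the Bertrand ballot formula (Cycle Lemma / reflection principle), the number of orderings in which A is strictly ahead of B throughout is (p − q)/(p + q) · C(p + q, p) = (40 − 14)/(40 + 14) · 3245372870670 = 1562586937730.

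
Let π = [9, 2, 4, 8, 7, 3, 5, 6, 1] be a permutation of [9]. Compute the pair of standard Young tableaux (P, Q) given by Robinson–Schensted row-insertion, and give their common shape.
P = [1, 3, 5, 6] / [2, 7] / [4] / [8] / [9];  Q = [1, 3, 4, 8] / [2, 7] / [5] / [6] / [9];  common shape = (4, 2, 1, 1, 1)

Row-insert the values π_1, π_2, … into P one at a time, bumping the leftmost entry strictly greater than the inserted value down to the next row. The recording tableau Q records, in position (i, j), the step at which that cell was added to P.
  Insert 9 (step 1): P = [9];  Q = [1]
  Insert 2 (step 2): P = [2] / [9];  Q = [1] / [2]
  Insert 4 (step 3): P = [2, 4] / [9];  Q = [1, 3] / [2]
  Insert 8 (step 4): P = [2, 4, 8] / [9];  Q = [1, 3, 4] / [2]
  Insert 7 (step 5): P = [2, 4, 7] / [8] / [9];  Q = [1, 3, 4] / [2] / [5]
  Insert 3 (step 6): P = [2, 3, 7] / [4] / [8] / [9];  Q = [1, 3, 4] / [2] / [5] / [6]
  Insert 5 (step 7): P = [2, 3, 5] / [4, 7] / [8] / [9];  Q = [1, 3, 4] / [2, 7] / [5] / [6]
  Insert 6 (step 8): P = [2, 3, 5, 6] / [4, 7] / [8] / [9];  Q = [1, 3, 4, 8] / [2, 7] / [5] / [6]
  Insert 1 (step 9): P = [1, 3, 5, 6] / [2, 7] / [4] / [8] / [9];  Q = [1, 3, 4, 8] / [2, 7] / [5] / [6] / [9]
Final shape: (4, 2, 1, 1, 1).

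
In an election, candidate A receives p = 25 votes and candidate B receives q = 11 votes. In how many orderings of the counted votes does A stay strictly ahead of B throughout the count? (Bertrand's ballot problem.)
Strict-lead orderings = 233646504

Total orderings of the 36 votes with 25 for A: C(36, 25) = 600805296. By the Bertrand ballot formula (Cycle Lemma / reflection principle), the number of orderings in which A is strictly ahead of B throughout is (p − q)/(p + q) · C(p + q, p) = (25 − 11)/(25 + 11) · 600805296 = 233646504.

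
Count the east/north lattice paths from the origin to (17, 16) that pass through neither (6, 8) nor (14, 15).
Number of paths = 706892544

Inclusion–exclusion. Total paths: C(33, 17) = 1166803110. Through P₁: C(14, 6)·C(19, 11) = 226972746. Through P₂: C(29, 14)·C(4, 3) = 310235040. Since P₁ is strictly southwest of P₂, a monotone path through both must visit P₁ then P₂; paths through both = C(14, 6)·C(15, 8)·C(4, 3) = 77297220. Avoid both = 1166803110 − 226972746 − 310235040 + 77297220 = 706892544.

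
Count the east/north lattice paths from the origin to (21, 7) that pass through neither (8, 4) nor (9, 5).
Number of paths = 814748

Inclusion–exclusion. Total paths: C(28, 21) = 1184040. Through P₁: C(12, 8)·C(16, 13) = 277200. Through P₂: C(14, 9)·C(14, 12) = 182182. Since P₁ is strictly southwest of P₂, a monotone path through both must visit P₁ then P₂; paths through both = C(12, 8)·C(2, 1)·C(14, 12) = 90090. Avoid both = 1184040 − 277200 − 182182 + 90090 = 814748.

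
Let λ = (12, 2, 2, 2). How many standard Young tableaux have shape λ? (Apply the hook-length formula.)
# SYT of shape (12, 2, 2, 2) = 58344

Hook-length formula: f^λ = n! / Π hook(c), product over all cells c of the Young diagram. For λ = (12, 2, 2, 2), n = 18 boxes. Hook lengths by row (left-to-right, top-to-bottom): [15, 14, 10, 9, 8, 7, 6, 5, 4, 3, 2, 1]; [4, 3]; [3, 2]; [2, 1]. Product of hooks = 109734912000. So f^λ = 18! / 109734912000 = 6402373705728000 / 109734912000 = 58344.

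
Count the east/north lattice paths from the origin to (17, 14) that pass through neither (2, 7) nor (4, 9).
Number of paths = 254767509

Inclusion–exclusion. Total paths: C(31, 17) = 265182525. Through P₁: C(9, 2)·C(22, 15) = 6139584. Through P₂: C(13, 4)·C(18, 13) = 6126120. Since P₁ is strictly southwest of P₂, a monotone path through both must visit P₁ then P₂; paths through both = C(9, 2)·C(4, 2)·C(18, 13) = 1850688. Avoid both = 265182525 − 6139584 − 6126120 + 1850688 = 254767509.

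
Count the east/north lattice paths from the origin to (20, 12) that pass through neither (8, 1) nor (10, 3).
Number of paths = 192192442

Inclusion–exclusion. Total paths: C(32, 20) = 225792840. Through P₁: C(9, 8)·C(23, 12) = 12168702. Through P₂: C(13, 10)·C(19, 10) = 26420108. Since P₁ is strictly southwest of P₂, a monotone path through both must visit P₁ then P₂; paths through both = C(9, 8)·C(4, 2)·C(19, 10) = 4988412. Avoid both = 225792840 − 12168702 − 26420108 + 4988412 = 192192442.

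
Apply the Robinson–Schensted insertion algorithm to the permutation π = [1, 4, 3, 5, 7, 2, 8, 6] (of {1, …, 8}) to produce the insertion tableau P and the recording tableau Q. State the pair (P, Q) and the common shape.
P = [1, 2, 5, 6, 8] / [3, 7] / [4];  Q = [1, 2, 4, 5, 7] / [3, 8] / [6];  common shape = (5, 2, 1)

Row-insert the values π_1, π_2, … into P one at a time, bumping the leftmost entry strictly greater than the inserted value down to the next row. The recording tableau Q records, in position (i, j), the step at which that cell was added to P.
  Insert 1 (step 1): P = [1];  Q = [1]
  Insert 4 (step 2): P = [1, 4];  Q = [1, 2]
  Insert 3 (step 3): P = [1, 3] / [4];  Q = [1, 2] / [3]
  Insert 5 (step 4): P = [1, 3, 5] / [4];  Q = [1, 2, 4] / [3]
  Insert 7 (step 5): P = [1, 3, 5, 7] / [4];  Q = [1, 2, 4, 5] / [3]
  Insert 2 (step 6): P = [1, 2, 5, 7] / [3] / [4];  Q = [1, 2, 4, 5] / [3] / [6]
  Insert 8 (step 7): P = [1, 2, 5, 7, 8] / [3] / [4];  Q = [1, 2, 4, 5, 7] / [3] / [6]
  Insert 6 (step 8): P = [1, 2, 5, 6, 8] / [3, 7] / [4];  Q = [1, 2, 4, 5, 7] / [3, 8] / [6]
Final shape: (5, 2, 1).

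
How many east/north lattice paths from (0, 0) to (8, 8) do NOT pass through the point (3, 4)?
Number of paths = 8460

Total paths from (0, 0) to (8, 8): C(16, 8) = 12870. Paths through (3, 4): (paths (0, 0) → (3, 4)) × (paths (3, 4) → (8, 8)) = C(7, 3) · C(9, 5) = 35 · 126 = 4410. Avoidance count = 12870 − 4410 = 8460.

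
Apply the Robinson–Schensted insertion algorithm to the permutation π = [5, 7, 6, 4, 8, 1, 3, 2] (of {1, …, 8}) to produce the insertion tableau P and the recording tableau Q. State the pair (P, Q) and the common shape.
P = [1, 2, 8] / [3, 6] / [4] / [5] / [7];  Q = [1, 2, 5] / [3, 7] / [4] / [6] / [8];  common shape = (3, 2, 1, 1, 1)

Row-insert the values π_1, π_2, … into P one at a time, bumping the leftmost entry strictly greater than the inserted value down to the next row. The recording tableau Q records, in position (i, j), the step at which that cell was added to P.
  Insert 5 (step 1): P = [5];  Q = [1]
  Insert 7 (step 2): P = [5, 7];  Q = [1, 2]
  Insert 6 (step 3): P = [5, 6] / [7];  Q = [1, 2] / [3]
  Insert 4 (step 4): P = [4, 6] / [5] / [7];  Q = [1, 2] / [3] / [4]
  Insert 8 (step 5): P = [4, 6, 8] / [5] / [7];  Q = [1, 2, 5] / [3] / [4]
  Insert 1 (step 6): P = [1, 6, 8] / [4] / [5] / [7];  Q = [1, 2, 5] / [3] / [4] / [6]
  Insert 3 (step 7): P = [1, 3, 8] / [4, 6] / [5] / [7];  Q = [1, 2, 5] / [3, 7] / [4] / [6]
  Insert 2 (step 8): P = [1, 2, 8] / [3, 6] / [4] / [5] / [7];  Q = [1, 2, 5] / [3, 7] / [4] / [6] / [8]
Final shape: (3, 2, 1, 1, 1).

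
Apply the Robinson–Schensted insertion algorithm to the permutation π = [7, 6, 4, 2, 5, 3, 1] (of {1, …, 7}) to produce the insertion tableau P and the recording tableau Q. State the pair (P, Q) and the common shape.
P = [1, 3] / [2, 5] / [4] / [6] / [7];  Q = [1, 5] / [2, 6] / [3] / [4] / [7];  common shape = (2, 2, 1, 1, 1)

Row-insert the values π_1, π_2, … into P one at a time, bumping the leftmost entry strictly greater than the inserted value down to the next row. The recording tableau Q records, in position (i, j), the step at which that cell was added to P.
  Insert 7 (step 1): P = [7];  Q = [1]
  Insert 6 (step 2): P = [6] / [7];  Q = [1] / [2]
  Insert 4 (step 3): P = [4] / [6] / [7];  Q = [1] / [2] / [3]
  Insert 2 (step 4): P = [2] / [4] / [6] / [7];  Q = [1] / [2] / [3] / [4]
  Insert 5 (step 5): P = [2, 5] / [4] / [6] / [7];  Q = [1, 5] / [2] / [3] / [4]
  Insert 3 (step 6): P = [2, 3] / [4, 5] / [6] / [7];  Q = [1, 5] / [2, 6] / [3] / [4]
  Insert 1 (step 7): P = [1, 3] / [2, 5] / [4] / [6] / [7];  Q = [1, 5] / [2, 6] / [3] / [4] / [7]
Final shape: (2, 2, 1, 1, 1).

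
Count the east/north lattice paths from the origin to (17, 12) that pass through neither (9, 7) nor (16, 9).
Number of paths = 30648115

Inclusion–exclusion. Total paths: C(29, 17) = 51895935. Through P₁: C(16, 9)·C(13, 8) = 14723280. Through P₂: C(25, 16)·C(4, 1) = 8171900. Since P₁ is strictly southwest of P₂, a monotone path through both must visit P₁ then P₂; paths through both = C(16, 9)·C(9, 7)·C(4, 1) = 1647360. Avoid both = 51895935 − 14723280 − 8171900 + 1647360 = 30648115.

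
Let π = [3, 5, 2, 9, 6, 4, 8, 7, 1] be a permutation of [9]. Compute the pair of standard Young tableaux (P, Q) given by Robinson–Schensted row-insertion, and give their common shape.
P = [1, 4, 6, 7] / [2, 5, 8] / [3] / [9];  Q = [1, 2, 4, 7] / [3, 5, 8] / [6] / [9];  common shape = (4, 3, 1, 1)

Row-insert the values π_1, π_2, … into P one at a time, bumping the leftmost entry strictly greater than the inserted value down to the next row. The recording tableau Q records, in position (i, j), the step at which that cell was added to P.
  Insert 3 (step 1): P = [3];  Q = [1]
  Insert 5 (step 2): P = [3, 5];  Q = [1, 2]
  Insert 2 (step 3): P = [2, 5] / [3];  Q = [1, 2] / [3]
  Insert 9 (step 4): P = [2, 5, 9] / [3];  Q = [1, 2, 4] / [3]
  Insert 6 (step 5): P = [2, 5, 6] / [3, 9];  Q = [1, 2, 4] / [3, 5]
  Insert 4 (step 6): P = [2, 4, 6] / [3, 5] / [9];  Q = [1, 2, 4] / [3, 5] / [6]
  Insert 8 (step 7): P = [2, 4, 6, 8] / [3, 5] / [9];  Q = [1, 2, 4, 7] / [3, 5] / [6]
  Insert 7 (step 8): P = [2, 4, 6, 7] / [3, 5, 8] / [9];  Q = [1, 2, 4, 7] / [3, 5, 8] / [6]
  Insert 1 (step 9): P = [1, 4, 6, 7] / [2, 5, 8] / [3] / [9];  Q = [1, 2, 4, 7] / [3, 5, 8] / [6] / [9]
Final shape: (4, 3, 1, 1).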